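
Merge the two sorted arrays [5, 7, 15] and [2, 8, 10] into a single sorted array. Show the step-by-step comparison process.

Merging process:

Compare 5 vs 2: take 2 from right. Merged: [2]
Compare 5 vs 8: take 5 from left. Merged: [2, 5]
Compare 7 vs 8: take 7 from left. Merged: [2, 5, 7]
Compare 15 vs 8: take 8 from right. Merged: [2, 5, 7, 8]
Compare 15 vs 10: take 10 from right. Merged: [2, 5, 7, 8, 10]
Append remaining from left: [15]. Merged: [2, 5, 7, 8, 10, 15]

Final merged array: [2, 5, 7, 8, 10, 15]
Total comparisons: 5

The merged array is [2, 5, 7, 8, 10, 15], requiring 5 comparisons. The merge step runs in O(n) time where n is the total number of elements.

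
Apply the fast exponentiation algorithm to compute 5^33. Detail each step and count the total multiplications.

Computing 5^33 by squaring (build up from 5^1; each line after the first costs one multiplication):

5^1 = 5
5^2 = (5^1)^2 = 5^2 = 25
5^4 = (5^2)^2 = 25^2 = 625
5^8 = (5^4)^2 = 625^2 = 390625
5^16 = (5^8)^2 = 390625^2 = 152587890625
5^32 = (5^16)^2 = 152587890625^2 = 23283064365386962890625
5^33 = 5 * 5^32 = 5 * 23283064365386962890625 = 116415321826934814453125

Result: 116415321826934814453125
Multiplications needed: 6 (6 lines after 5^1)

5^33 = 116415321826934814453125. Using exponentiation by squaring, this requires 6 multiplications. The key idea: if the exponent is even, square the half-power; if odd, multiply by the base once.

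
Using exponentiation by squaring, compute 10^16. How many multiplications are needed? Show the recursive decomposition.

Computing 10^16 by squaring (build up from 10^1; each line after the first costs one multiplication):

10^1 = 10
10^2 = (10^1)^2 = 10^2 = 100
10^4 = (10^2)^2 = 100^2 = 10000
10^8 = (10^4)^2 = 10000^2 = 100000000
10^16 = (10^8)^2 = 100000000^2 = 10000000000000000

Result: 10000000000000000
Multiplications needed: 4 (4 lines after 10^1)

10^16 = 10000000000000000. Using exponentiation by squaring, this requires 4 multiplications. The key idea: if the exponent is even, square the half-power; if odd, multiply by the base once.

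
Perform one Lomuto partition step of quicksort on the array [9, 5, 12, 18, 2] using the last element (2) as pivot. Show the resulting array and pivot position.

Lomuto partition with pivot = 2:

Initial array: [9, 5, 12, 18, 2]

arr[0]=9 > 2: no swap
arr[1]=5 > 2: no swap
arr[2]=12 > 2: no swap
arr[3]=18 > 2: no swap

Place pivot at position 0: [2, 5, 12, 18, 9]
Pivot position: 0

After partitioning with pivot 2, the array becomes [2, 5, 12, 18, 9]. The pivot is placed at index 0. All elements to the left of the pivot are <= 2, and all elements to the right are > 2.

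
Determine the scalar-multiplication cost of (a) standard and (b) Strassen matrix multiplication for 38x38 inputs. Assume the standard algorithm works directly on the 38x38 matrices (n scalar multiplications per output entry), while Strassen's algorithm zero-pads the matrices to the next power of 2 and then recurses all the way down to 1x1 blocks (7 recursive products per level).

Matrix multiplication for 38x38 matrices:

Strassen's algorithm requires power-of-2 dimensions. Pad 38x38 to 64x64 (next power of 2).

Standard algorithm: 38^3 = 54872 multiplications
Strassen's algorithm: 7^(log2(64)) = 7^6 = 117649 multiplications
Difference: 54872 - 117649 = -62777 (Strassen uses MORE here due to padding overhead — for small or just-over-power-of-2 n, padding can outweigh the per-level savings)

Standard: 54872 multiplications (38^3). Strassen: 117649 multiplications (7^6, after padding to 64x64). Strassen reduces 8 recursive multiplications to 7 at each level.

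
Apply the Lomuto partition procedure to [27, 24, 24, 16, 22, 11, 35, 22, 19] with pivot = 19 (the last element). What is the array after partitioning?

Lomuto partition with pivot = 19:

Initial array: [27, 24, 24, 16, 22, 11, 35, 22, 19]

arr[0]=27 > 19: no swap
arr[1]=24 > 19: no swap
arr[2]=24 > 19: no swap
arr[3]=16 <= 19: swap with position 0, array becomes [16, 24, 24, 27, 22, 11, 35, 22, 19]
arr[4]=22 > 19: no swap
arr[5]=11 <= 19: swap with position 1, array becomes [16, 11, 24, 27, 22, 24, 35, 22, 19]
arr[6]=35 > 19: no swap
arr[7]=22 > 19: no swap

Place pivot at position 2: [16, 11, 19, 27, 22, 24, 35, 22, 24]
Pivot position: 2

After partitioning with pivot 19, the array becomes [16, 11, 19, 27, 22, 24, 35, 22, 24]. The pivot is placed at index 2. All elements to the left of the pivot are <= 19, and all elements to the right are > 19.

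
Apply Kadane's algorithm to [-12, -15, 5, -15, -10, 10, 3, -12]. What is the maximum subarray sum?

Using Kadane's algorithm on [-12, -15, 5, -15, -10, 10, 3, -12]:

Scanning through the array:
Position 1 (value -15): max_ending_here = -15, max_so_far = -12
Position 2 (value 5): max_ending_here = 5, max_so_far = 5
Position 3 (value -15): max_ending_here = -10, max_so_far = 5
Position 4 (value -10): max_ending_here = -10, max_so_far = 5
Position 5 (value 10): max_ending_here = 10, max_so_far = 10
Position 6 (value 3): max_ending_here = 13, max_so_far = 13
Position 7 (value -12): max_ending_here = 1, max_so_far = 13

Maximum subarray: [10, 3]
Maximum sum: 13

The maximum subarray is [10, 3] with sum 13. This subarray runs from index 5 to index 6.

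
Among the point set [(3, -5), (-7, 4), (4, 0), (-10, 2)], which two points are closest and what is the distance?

Computing all pairwise distances among 4 points:

d((3, -5), (-7, 4)) = 13.4536
d((3, -5), (4, 0)) = 5.099
d((3, -5), (-10, 2)) = 14.7648
d((-7, 4), (4, 0)) = 11.7047
d((-7, 4), (-10, 2)) = 3.6056 <-- minimum
d((4, 0), (-10, 2)) = 14.1421

Closest pair: (-7, 4) and (-10, 2) with distance 3.6056

The closest pair is (-7, 4) and (-10, 2) with Euclidean distance 3.6056. For 4 points, brute-force pairwise comparison is shown above. For large n, the divide-and-conquer algorithm (sort by x, recurse on halves, check the dividing strip) achieves O(n log n).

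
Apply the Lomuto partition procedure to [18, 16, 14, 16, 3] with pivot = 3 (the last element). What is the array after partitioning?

Lomuto partition with pivot = 3:

Initial array: [18, 16, 14, 16, 3]

arr[0]=18 > 3: no swap
arr[1]=16 > 3: no swap
arr[2]=14 > 3: no swap
arr[3]=16 > 3: no swap

Place pivot at position 0: [3, 16, 14, 16, 18]
Pivot position: 0

After partitioning with pivot 3, the array becomes [3, 16, 14, 16, 18]. The pivot is placed at index 0. All elements to the left of the pivot are <= 3, and all elements to the right are > 3.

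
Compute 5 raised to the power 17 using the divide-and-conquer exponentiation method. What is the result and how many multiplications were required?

Computing 5^17 by squaring (build up from 5^1; each line after the first costs one multiplication):

5^1 = 5
5^2 = (5^1)^2 = 5^2 = 25
5^4 = (5^2)^2 = 25^2 = 625
5^8 = (5^4)^2 = 625^2 = 390625
5^16 = (5^8)^2 = 390625^2 = 152587890625
5^17 = 5 * 5^16 = 5 * 152587890625 = 762939453125

Result: 762939453125
Multiplications needed: 5 (5 lines after 5^1)

5^17 = 762939453125. Using exponentiation by squaring, this requires 5 multiplications. The key idea: if the exponent is even, square the half-power; if odd, multiply by the base once.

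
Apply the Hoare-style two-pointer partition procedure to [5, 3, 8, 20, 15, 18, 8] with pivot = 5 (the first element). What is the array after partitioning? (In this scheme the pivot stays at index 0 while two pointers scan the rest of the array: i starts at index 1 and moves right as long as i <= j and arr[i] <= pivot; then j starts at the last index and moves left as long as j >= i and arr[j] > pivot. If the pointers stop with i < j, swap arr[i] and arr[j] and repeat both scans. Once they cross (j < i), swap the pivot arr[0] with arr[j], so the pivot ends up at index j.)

Hoare-style two-pointer partition with pivot = 5:

Initial array: [5, 3, 8, 20, 15, 18, 8]

Pointers start at i = 1, j = 6.
i ends at 2, j ends at 1: the pointers have crossed (j < i), so scanning stops.

Swap pivot arr[0] with arr[1] to place pivot at position 1: [3, 5, 8, 20, 15, 18, 8]
Pivot position: 1

After partitioning with pivot 5, the array becomes [3, 5, 8, 20, 15, 18, 8]. The pivot is placed at index 1. All elements to the left of the pivot are <= 5, and all elements to the right are > 5.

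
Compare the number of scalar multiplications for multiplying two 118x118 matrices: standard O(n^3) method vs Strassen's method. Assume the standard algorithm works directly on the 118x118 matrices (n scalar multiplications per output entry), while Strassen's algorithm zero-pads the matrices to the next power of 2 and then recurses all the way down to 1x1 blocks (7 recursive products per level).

Matrix multiplication for 118x118 matrices:

Strassen's algorithm requires power-of-2 dimensions. Pad 118x118 to 128x128 (next power of 2).

Standard algorithm: 118^3 = 1643032 multiplications
Strassen's algorithm: 7^(log2(128)) = 7^7 = 823543 multiplications
Savings: 1643032 - 823543 = 819489 multiplications

Standard: 1643032 multiplications (118^3). Strassen: 823543 multiplications (7^7, after padding to 128x128). Strassen reduces 8 recursive multiplications to 7 at each level.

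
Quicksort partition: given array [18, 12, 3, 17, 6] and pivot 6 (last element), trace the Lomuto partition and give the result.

Lomuto partition with pivot = 6:

Initial array: [18, 12, 3, 17, 6]

arr[0]=18 > 6: no swap
arr[1]=12 > 6: no swap
arr[2]=3 <= 6: swap with position 0, array becomes [3, 12, 18, 17, 6]
arr[3]=17 > 6: no swap

Place pivot at position 1: [3, 6, 18, 17, 12]
Pivot position: 1

After partitioning with pivot 6, the array becomes [3, 6, 18, 17, 12]. The pivot is placed at index 1. All elements to the left of the pivot are <= 6, and all elements to the right are > 6.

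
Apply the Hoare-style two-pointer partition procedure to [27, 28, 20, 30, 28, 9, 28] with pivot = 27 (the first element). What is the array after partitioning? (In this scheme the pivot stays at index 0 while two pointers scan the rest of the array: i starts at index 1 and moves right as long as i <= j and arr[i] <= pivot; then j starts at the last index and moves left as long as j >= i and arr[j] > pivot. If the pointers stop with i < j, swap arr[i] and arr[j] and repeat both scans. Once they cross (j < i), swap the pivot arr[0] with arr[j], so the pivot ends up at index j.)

Hoare-style two-pointer partition with pivot = 27:

Initial array: [27, 28, 20, 30, 28, 9, 28]

Pointers start at i = 1, j = 6.
i stops at index 1 (arr[1]=28 > 27), j stops at index 5 (arr[5]=9 <= 27): swap arr[1] and arr[5], array becomes [27, 9, 20, 30, 28, 28, 28]
i ends at 3, j ends at 2: the pointers have crossed (j < i), so scanning stops.

Swap pivot arr[0] with arr[2] to place pivot at position 2: [20, 9, 27, 30, 28, 28, 28]
Pivot position: 2

After partitioning with pivot 27, the array becomes [20, 9, 27, 30, 28, 28, 28]. The pivot is placed at index 2. All elements to the left of the pivot are <= 27, and all elements to the right are > 27.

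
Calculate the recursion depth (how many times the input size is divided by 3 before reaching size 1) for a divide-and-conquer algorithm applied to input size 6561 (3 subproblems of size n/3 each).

For divide and conquer with division factor 3:

Problem sizes at each level:
Level 0: 6561
Level 1: 2187
Level 2: 729
Level 3: 243
Level 4: 81
Level 5: 27
Level 6: 9
Level 7: 3
Level 8: 1

The root is level 0 and the size-1 base case is level 8 (the tree spans levels 0 through 8, i.e. 9 levels counting the root), so the depth is the number of divisions: log_3(6561) = 8

The recursion tree depth is log_3(6561) = 8. At each level, the problem size is divided by 3, so it takes 8 divisions to reduce to a base case of size 1. The algorithm makes 3 recursive calls at each level.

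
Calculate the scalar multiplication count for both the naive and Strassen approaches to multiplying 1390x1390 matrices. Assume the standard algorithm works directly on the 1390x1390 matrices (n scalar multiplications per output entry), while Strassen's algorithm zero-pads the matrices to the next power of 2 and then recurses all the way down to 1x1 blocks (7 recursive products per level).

Matrix multiplication for 1390x1390 matrices:

Strassen's algorithm requires power-of-2 dimensions. Pad 1390x1390 to 2048x2048 (next power of 2).

Standard algorithm: 1390^3 = 2685619000 multiplications
Strassen's algorithm: 7^(log2(2048)) = 7^11 = 1977326743 multiplications
Savings: 2685619000 - 1977326743 = 708292257 multiplications

Standard: 2685619000 multiplications (1390^3). Strassen: 1977326743 multiplications (7^11, after padding to 2048x2048). Strassen reduces 8 recursive multiplications to 7 at each level.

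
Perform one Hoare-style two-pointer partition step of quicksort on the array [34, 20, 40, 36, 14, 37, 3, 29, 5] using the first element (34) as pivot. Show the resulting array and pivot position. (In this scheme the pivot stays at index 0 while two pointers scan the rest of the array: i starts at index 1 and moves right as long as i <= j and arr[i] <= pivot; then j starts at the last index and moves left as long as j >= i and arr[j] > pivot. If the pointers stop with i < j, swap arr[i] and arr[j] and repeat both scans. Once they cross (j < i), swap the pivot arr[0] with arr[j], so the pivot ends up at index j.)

Hoare-style two-pointer partition with pivot = 34:

Initial array: [34, 20, 40, 36, 14, 37, 3, 29, 5]

Pointers start at i = 1, j = 8.
i stops at index 2 (arr[2]=40 > 34), j stops at index 8 (arr[8]=5 <= 34): swap arr[2] and arr[8], array becomes [34, 20, 5, 36, 14, 37, 3, 29, 40]
i stops at index 3 (arr[3]=36 > 34), j stops at index 7 (arr[7]=29 <= 34): swap arr[3] and arr[7], array becomes [34, 20, 5, 29, 14, 37, 3, 36, 40]
i stops at index 5 (arr[5]=37 > 34), j stops at index 6 (arr[6]=3 <= 34): swap arr[5] and arr[6], array becomes [34, 20, 5, 29, 14, 3, 37, 36, 40]
i ends at 6, j ends at 5: the pointers have crossed (j < i), so scanning stops.

Swap pivot arr[0] with arr[5] to place pivot at position 5: [3, 20, 5, 29, 14, 34, 37, 36, 40]
Pivot position: 5

After partitioning with pivot 34, the array becomes [3, 20, 5, 29, 14, 34, 37, 36, 40]. The pivot is placed at index 5. All elements to the left of the pivot are <= 34, and all elements to the right are > 34.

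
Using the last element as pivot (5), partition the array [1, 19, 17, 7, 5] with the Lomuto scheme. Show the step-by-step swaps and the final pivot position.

Lomuto partition with pivot = 5:

Initial array: [1, 19, 17, 7, 5]

arr[0]=1 <= 5: swap with position 0, array becomes [1, 19, 17, 7, 5]
arr[1]=19 > 5: no swap
arr[2]=17 > 5: no swap
arr[3]=7 > 5: no swap

Place pivot at position 1: [1, 5, 17, 7, 19]
Pivot position: 1

After partitioning with pivot 5, the array becomes [1, 5, 17, 7, 19]. The pivot is placed at index 1. All elements to the left of the pivot are <= 5, and all elements to the right are > 5.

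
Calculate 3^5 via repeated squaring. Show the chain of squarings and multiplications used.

Computing 3^5 by squaring (build up from 3^1; each line after the first costs one multiplication):

3^1 = 3
3^2 = (3^1)^2 = 3^2 = 9
3^4 = (3^2)^2 = 9^2 = 81
3^5 = 3 * 3^4 = 3 * 81 = 243

Result: 243
Multiplications needed: 3 (3 lines after 3^1)

3^5 = 243. Using exponentiation by squaring, this requires 3 multiplications. The key idea: if the exponent is even, square the half-power; if odd, multiply by the base once.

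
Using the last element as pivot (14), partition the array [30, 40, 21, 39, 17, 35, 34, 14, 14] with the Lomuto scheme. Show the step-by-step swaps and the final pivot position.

Lomuto partition with pivot = 14:

Initial array: [30, 40, 21, 39, 17, 35, 34, 14, 14]

arr[0]=30 > 14: no swap
arr[1]=40 > 14: no swap
arr[2]=21 > 14: no swap
arr[3]=39 > 14: no swap
arr[4]=17 > 14: no swap
arr[5]=35 > 14: no swap
arr[6]=34 > 14: no swap
arr[7]=14 <= 14: swap with position 0, array becomes [14, 40, 21, 39, 17, 35, 34, 30, 14]

Place pivot at position 1: [14, 14, 21, 39, 17, 35, 34, 30, 40]
Pivot position: 1

After partitioning with pivot 14, the array becomes [14, 14, 21, 39, 17, 35, 34, 30, 40]. The pivot is placed at index 1. All elements to the left of the pivot are <= 14, and all elements to the right are > 14.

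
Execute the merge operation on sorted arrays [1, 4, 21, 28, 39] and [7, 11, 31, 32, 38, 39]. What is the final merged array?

Merging process:

Compare 1 vs 7: take 1 from left. Merged: [1]
Compare 4 vs 7: take 4 from left. Merged: [1, 4]
Compare 21 vs 7: take 7 from right. Merged: [1, 4, 7]
Compare 21 vs 11: take 11 from right. Merged: [1, 4, 7, 11]
Compare 21 vs 31: take 21 from left. Merged: [1, 4, 7, 11, 21]
Compare 28 vs 31: take 28 from left. Merged: [1, 4, 7, 11, 21, 28]
Compare 39 vs 31: take 31 from right. Merged: [1, 4, 7, 11, 21, 28, 31]
Compare 39 vs 32: take 32 from right. Merged: [1, 4, 7, 11, 21, 28, 31, 32]
Compare 39 vs 38: take 38 from right. Merged: [1, 4, 7, 11, 21, 28, 31, 32, 38]
Compare 39 vs 39: take 39 from left. Merged: [1, 4, 7, 11, 21, 28, 31, 32, 38, 39]
Append remaining from right: [39]. Merged: [1, 4, 7, 11, 21, 28, 31, 32, 38, 39, 39]

Final merged array: [1, 4, 7, 11, 21, 28, 31, 32, 38, 39, 39]
Total comparisons: 10

The merged array is [1, 4, 7, 11, 21, 28, 31, 32, 38, 39, 39], requiring 10 comparisons. The merge step runs in O(n) time where n is the total number of elements.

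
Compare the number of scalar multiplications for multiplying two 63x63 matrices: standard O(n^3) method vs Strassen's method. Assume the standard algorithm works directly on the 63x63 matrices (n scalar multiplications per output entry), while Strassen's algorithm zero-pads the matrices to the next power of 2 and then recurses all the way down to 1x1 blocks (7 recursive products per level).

Matrix multiplication for 63x63 matrices:

Strassen's algorithm requires power-of-2 dimensions. Pad 63x63 to 64x64 (next power of 2).

Standard algorithm: 63^3 = 250047 multiplications
Strassen's algorithm: 7^(log2(64)) = 7^6 = 117649 multiplications
Savings: 250047 - 117649 = 132398 multiplications

Standard: 250047 multiplications (63^3). Strassen: 117649 multiplications (7^6, after padding to 64x64). Strassen reduces 8 recursive multiplications to 7 at each level.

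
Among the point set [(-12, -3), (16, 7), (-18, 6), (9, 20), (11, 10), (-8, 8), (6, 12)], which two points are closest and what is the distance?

Computing all pairwise distances among 7 points:

d((-12, -3), (16, 7)) = 29.7321
d((-12, -3), (-18, 6)) = 10.8167
d((-12, -3), (9, 20)) = 31.1448
d((-12, -3), (11, 10)) = 26.4197
d((-12, -3), (-8, 8)) = 11.7047
d((-12, -3), (6, 12)) = 23.4307
d((16, 7), (-18, 6)) = 34.0147
d((16, 7), (9, 20)) = 14.7648
d((16, 7), (11, 10)) = 5.831
d((16, 7), (-8, 8)) = 24.0208
d((16, 7), (6, 12)) = 11.1803
d((-18, 6), (9, 20)) = 30.4138
d((-18, 6), (11, 10)) = 29.2746
d((-18, 6), (-8, 8)) = 10.198
d((-18, 6), (6, 12)) = 24.7386
d((9, 20), (11, 10)) = 10.198
d((9, 20), (-8, 8)) = 20.8087
d((9, 20), (6, 12)) = 8.544
d((11, 10), (-8, 8)) = 19.105
d((11, 10), (6, 12)) = 5.3852 <-- minimum
d((-8, 8), (6, 12)) = 14.5602

Closest pair: (11, 10) and (6, 12) with distance 5.3852

The closest pair is (11, 10) and (6, 12) with Euclidean distance 5.3852. For 7 points, brute-force pairwise comparison is shown above. For large n, the divide-and-conquer algorithm (sort by x, recurse on halves, check the dividing strip) achieves O(n log n).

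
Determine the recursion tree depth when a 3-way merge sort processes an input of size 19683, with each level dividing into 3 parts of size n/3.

For divide and conquer with division factor 3:

Problem sizes at each level:
Level 0: 19683
Level 1: 6561
Level 2: 2187
Level 3: 729
Level 4: 243
Level 5: 81
Level 6: 27
Level 7: 9
Level 8: 3
Level 9: 1

The root is level 0 and the size-1 base case is level 9 (the tree spans levels 0 through 9, i.e. 10 levels counting the root), so the depth is the number of divisions: log_3(19683) = 9

The recursion tree depth is log_3(19683) = 9. At each level, the problem size is divided by 3, so it takes 9 divisions to reduce to a base case of size 1. The algorithm makes 3 recursive calls at each level.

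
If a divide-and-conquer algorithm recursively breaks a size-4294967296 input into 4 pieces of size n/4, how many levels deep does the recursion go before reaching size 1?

For divide and conquer with division factor 4:

Problem sizes at each level:
Level 0: 4294967296
Level 1: 1073741824
Level 2: 268435456
Level 3: 67108864
Level 4: 16777216
Level 5: 4194304
Level 6: 1048576
Level 7: 262144
Level 8: 65536
Level 9: 16384
Level 10: 4096
Level 11: 1024
Level 12: 256
Level 13: 64
Level 14: 16
Level 15: 4
Level 16: 1

The root is level 0 and the size-1 base case is level 16 (the tree spans levels 0 through 16, i.e. 17 levels counting the root), so the depth is the number of divisions: log_4(4294967296) = 16

The recursion tree depth is log_4(4294967296) = 16. At each level, the problem size is divided by 4, so it takes 16 divisions to reduce to a base case of size 1. The algorithm makes 4 recursive calls at each level.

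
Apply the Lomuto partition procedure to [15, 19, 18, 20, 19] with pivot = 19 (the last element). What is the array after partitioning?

Lomuto partition with pivot = 19:

Initial array: [15, 19, 18, 20, 19]

arr[0]=15 <= 19: swap with position 0, array becomes [15, 19, 18, 20, 19]
arr[1]=19 <= 19: swap with position 1, array becomes [15, 19, 18, 20, 19]
arr[2]=18 <= 19: swap with position 2, array becomes [15, 19, 18, 20, 19]
arr[3]=20 > 19: no swap

Place pivot at position 3: [15, 19, 18, 19, 20]
Pivot position: 3

After partitioning with pivot 19, the array becomes [15, 19, 18, 19, 20]. The pivot is placed at index 3. All elements to the left of the pivot are <= 19, and all elements to the right are > 19.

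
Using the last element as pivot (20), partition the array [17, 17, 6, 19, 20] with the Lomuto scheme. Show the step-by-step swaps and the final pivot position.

Lomuto partition with pivot = 20:

Initial array: [17, 17, 6, 19, 20]

arr[0]=17 <= 20: swap with position 0, array becomes [17, 17, 6, 19, 20]
arr[1]=17 <= 20: swap with position 1, array becomes [17, 17, 6, 19, 20]
arr[2]=6 <= 20: swap with position 2, array becomes [17, 17, 6, 19, 20]
arr[3]=19 <= 20: swap with position 3, array becomes [17, 17, 6, 19, 20]

Place pivot at position 4: [17, 17, 6, 19, 20]
Pivot position: 4

After partitioning with pivot 20, the array becomes [17, 17, 6, 19, 20]. The pivot is placed at index 4. All elements to the left of the pivot are <= 20, and all elements to the right are > 20.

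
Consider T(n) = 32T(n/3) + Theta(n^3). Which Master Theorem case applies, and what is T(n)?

Master Theorem for T(n) = 32T(n/3) + O(n^3):

a = 32, b = 3, c = 3
log_b(a) = log_3(32) = 3.1546

Case 1: c = 3 < log_3(32) = 3.1546
T(n) = O(n^(log_3 32))

For T(n) = 32T(n/3) + O(n^3): log_3(32) = 3.1546. This is Case 1 of the Master Theorem (c < log_b(a), work dominated by leaves), giving O(n^(log_3 32)).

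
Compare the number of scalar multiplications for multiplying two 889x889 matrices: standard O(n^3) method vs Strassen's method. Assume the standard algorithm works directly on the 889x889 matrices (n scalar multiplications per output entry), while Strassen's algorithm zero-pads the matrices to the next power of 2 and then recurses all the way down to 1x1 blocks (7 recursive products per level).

Matrix multiplication for 889x889 matrices:

Strassen's algorithm requires power-of-2 dimensions. Pad 889x889 to 1024x1024 (next power of 2).

Standard algorithm: 889^3 = 702595369 multiplications
Strassen's algorithm: 7^(log2(1024)) = 7^10 = 282475249 multiplications
Savings: 702595369 - 282475249 = 420120120 multiplications

Standard: 702595369 multiplications (889^3). Strassen: 282475249 multiplications (7^10, after padding to 1024x1024). Strassen reduces 8 recursive multiplications to 7 at each level.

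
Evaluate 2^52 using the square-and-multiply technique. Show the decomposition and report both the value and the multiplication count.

Computing 2^52 by squaring (build up from 2^1; each line after the first costs one multiplication):

2^1 = 2
2^2 = (2^1)^2 = 2^2 = 4
2^3 = 2 * 2^2 = 2 * 4 = 8
2^6 = (2^3)^2 = 8^2 = 64
2^12 = (2^6)^2 = 64^2 = 4096
2^13 = 2 * 2^12 = 2 * 4096 = 8192
2^26 = (2^13)^2 = 8192^2 = 67108864
2^52 = (2^26)^2 = 67108864^2 = 4503599627370496

Result: 4503599627370496
Multiplications needed: 7 (7 lines after 2^1)

2^52 = 4503599627370496. Using exponentiation by squaring, this requires 7 multiplications. The key idea: if the exponent is even, square the half-power; if odd, multiply by the base once.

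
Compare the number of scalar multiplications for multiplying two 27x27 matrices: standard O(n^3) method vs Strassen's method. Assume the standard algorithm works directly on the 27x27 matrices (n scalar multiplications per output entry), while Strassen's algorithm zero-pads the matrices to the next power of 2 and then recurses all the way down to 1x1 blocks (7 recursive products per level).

Matrix multiplication for 27x27 matrices:

Strassen's algorithm requires power-of-2 dimensions. Pad 27x27 to 32x32 (next power of 2).

Standard algorithm: 27^3 = 19683 multiplications
Strassen's algorithm: 7^(log2(32)) = 7^5 = 16807 multiplications
Savings: 19683 - 16807 = 2876 multiplications

Standard: 19683 multiplications (27^3). Strassen: 16807 multiplications (7^5, after padding to 32x32). Strassen reduces 8 recursive multiplications to 7 at each level.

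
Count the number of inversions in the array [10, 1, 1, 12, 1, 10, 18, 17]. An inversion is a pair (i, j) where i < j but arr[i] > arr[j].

Finding inversions in [10, 1, 1, 12, 1, 10, 18, 17]:

(0, 1): arr[0]=10 > arr[1]=1
(0, 2): arr[0]=10 > arr[2]=1
(0, 4): arr[0]=10 > arr[4]=1
(3, 4): arr[3]=12 > arr[4]=1
(3, 5): arr[3]=12 > arr[5]=10
(6, 7): arr[6]=18 > arr[7]=17

Total inversions: 6

The array has 6 inversion(s): (0,1), (0,2), (0,4), (3,4), (3,5), (6,7). Each pair (i,j) satisfies i < j and arr[i] > arr[j].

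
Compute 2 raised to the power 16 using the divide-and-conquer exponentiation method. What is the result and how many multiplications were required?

Computing 2^16 by squaring (build up from 2^1; each line after the first costs one multiplication):

2^1 = 2
2^2 = (2^1)^2 = 2^2 = 4
2^4 = (2^2)^2 = 4^2 = 16
2^8 = (2^4)^2 = 16^2 = 256
2^16 = (2^8)^2 = 256^2 = 65536

Result: 65536
Multiplications needed: 4 (4 lines after 2^1)

2^16 = 65536. Using exponentiation by squaring, this requires 4 multiplications. The key idea: if the exponent is even, square the half-power; if odd, multiply by the base once.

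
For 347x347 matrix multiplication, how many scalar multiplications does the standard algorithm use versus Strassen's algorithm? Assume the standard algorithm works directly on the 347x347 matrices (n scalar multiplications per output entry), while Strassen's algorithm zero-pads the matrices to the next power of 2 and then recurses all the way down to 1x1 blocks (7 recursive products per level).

Matrix multiplication for 347x347 matrices:

Strassen's algorithm requires power-of-2 dimensions. Pad 347x347 to 512x512 (next power of 2).

Standard algorithm: 347^3 = 41781923 multiplications
Strassen's algorithm: 7^(log2(512)) = 7^9 = 40353607 multiplications
Savings: 41781923 - 40353607 = 1428316 multiplications

Standard: 41781923 multiplications (347^3). Strassen: 40353607 multiplications (7^9, after padding to 512x512). Strassen reduces 8 recursive multiplications to 7 at each level.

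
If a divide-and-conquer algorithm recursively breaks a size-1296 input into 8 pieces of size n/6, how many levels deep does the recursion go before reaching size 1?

For divide and conquer with division factor 6:

Problem sizes at each level:
Level 0: 1296
Level 1: 216
Level 2: 36
Level 3: 6
Level 4: 1

The root is level 0 and the size-1 base case is level 4 (the tree spans levels 0 through 4, i.e. 5 levels counting the root), so the depth is the number of divisions: log_6(1296) = 4

The recursion tree depth is log_6(1296) = 4. At each level, the problem size is divided by 6, so it takes 4 divisions to reduce to a base case of size 1. The algorithm makes 8 recursive calls at each level.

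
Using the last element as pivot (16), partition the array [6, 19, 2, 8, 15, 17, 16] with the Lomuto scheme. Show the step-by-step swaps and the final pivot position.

Lomuto partition with pivot = 16:

Initial array: [6, 19, 2, 8, 15, 17, 16]

arr[0]=6 <= 16: swap with position 0, array becomes [6, 19, 2, 8, 15, 17, 16]
arr[1]=19 > 16: no swap
arr[2]=2 <= 16: swap with position 1, array becomes [6, 2, 19, 8, 15, 17, 16]
arr[3]=8 <= 16: swap with position 2, array becomes [6, 2, 8, 19, 15, 17, 16]
arr[4]=15 <= 16: swap with position 3, array becomes [6, 2, 8, 15, 19, 17, 16]
arr[5]=17 > 16: no swap

Place pivot at position 4: [6, 2, 8, 15, 16, 17, 19]
Pivot position: 4

After partitioning with pivot 16, the array becomes [6, 2, 8, 15, 16, 17, 19]. The pivot is placed at index 4. All elements to the left of the pivot are <= 16, and all elements to the right are > 16.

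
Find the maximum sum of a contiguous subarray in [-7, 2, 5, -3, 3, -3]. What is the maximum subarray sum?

Using Kadane's algorithm on [-7, 2, 5, -3, 3, -3]:

Scanning through the array:
Position 1 (value 2): max_ending_here = 2, max_so_far = 2
Position 2 (value 5): max_ending_here = 7, max_so_far = 7
Position 3 (value -3): max_ending_here = 4, max_so_far = 7
Position 4 (value 3): max_ending_here = 7, max_so_far = 7
Position 5 (value -3): max_ending_here = 4, max_so_far = 7

Maximum subarray: [2, 5]
Maximum sum: 7

The maximum subarray is [2, 5] with sum 7. This subarray runs from index 1 to index 2.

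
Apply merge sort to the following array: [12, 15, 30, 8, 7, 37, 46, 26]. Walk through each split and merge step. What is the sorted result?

Merge sort trace:

Split: [12, 15, 30, 8, 7, 37, 46, 26] -> [12, 15, 30, 8] and [7, 37, 46, 26]
  Split: [12, 15, 30, 8] -> [12, 15] and [30, 8]
    Split: [12, 15] -> [12] and [15]
    Merge: [12] + [15] -> [12, 15]
    Split: [30, 8] -> [30] and [8]
    Merge: [30] + [8] -> [8, 30]
  Merge: [12, 15] + [8, 30] -> [8, 12, 15, 30]
  Split: [7, 37, 46, 26] -> [7, 37] and [46, 26]
    Split: [7, 37] -> [7] and [37]
    Merge: [7] + [37] -> [7, 37]
    Split: [46, 26] -> [46] and [26]
    Merge: [46] + [26] -> [26, 46]
  Merge: [7, 37] + [26, 46] -> [7, 26, 37, 46]
Merge: [8, 12, 15, 30] + [7, 26, 37, 46] -> [7, 8, 12, 15, 26, 30, 37, 46]

Final sorted array: [7, 8, 12, 15, 26, 30, 37, 46]

The merge sort proceeds by recursively splitting the array and merging sorted halves.
After all merges, the sorted array is [7, 8, 12, 15, 26, 30, 37, 46].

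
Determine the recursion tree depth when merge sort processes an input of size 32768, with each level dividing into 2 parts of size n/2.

For divide and conquer with division factor 2:

Problem sizes at each level:
Level 0: 32768
Level 1: 16384
Level 2: 8192
Level 3: 4096
Level 4: 2048
Level 5: 1024
Level 6: 512
Level 7: 256
Level 8: 128
Level 9: 64
Level 10: 32
Level 11: 16
Level 12: 8
Level 13: 4
Level 14: 2
Level 15: 1

The root is level 0 and the size-1 base case is level 15 (the tree spans levels 0 through 15, i.e. 16 levels counting the root), so the depth is the number of divisions: log_2(32768) = 15

The recursion tree depth is log_2(32768) = 15. At each level, the problem size is divided by 2, so it takes 15 divisions to reduce to a base case of size 1. The algorithm makes 2 recursive calls at each level.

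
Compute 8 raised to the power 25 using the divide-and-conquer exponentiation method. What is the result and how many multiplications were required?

Computing 8^25 by squaring (build up from 8^1; each line after the first costs one multiplication):

8^1 = 8
8^2 = (8^1)^2 = 8^2 = 64
8^3 = 8 * 8^2 = 8 * 64 = 512
8^6 = (8^3)^2 = 512^2 = 262144
8^12 = (8^6)^2 = 262144^2 = 68719476736
8^24 = (8^12)^2 = 68719476736^2 = 4722366482869645213696
8^25 = 8 * 8^24 = 8 * 4722366482869645213696 = 37778931862957161709568

Result: 37778931862957161709568
Multiplications needed: 6 (6 lines after 8^1)

8^25 = 37778931862957161709568. Using exponentiation by squaring, this requires 6 multiplications. The key idea: if the exponent is even, square the half-power; if odd, multiply by the base once.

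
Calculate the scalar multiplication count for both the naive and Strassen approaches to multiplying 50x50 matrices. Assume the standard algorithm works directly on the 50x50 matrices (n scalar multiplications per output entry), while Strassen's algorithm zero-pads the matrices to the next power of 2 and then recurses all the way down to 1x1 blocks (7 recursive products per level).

Matrix multiplication for 50x50 matrices:

Strassen's algorithm requires power-of-2 dimensions. Pad 50x50 to 64x64 (next power of 2).

Standard algorithm: 50^3 = 125000 multiplications
Strassen's algorithm: 7^(log2(64)) = 7^6 = 117649 multiplications
Savings: 125000 - 117649 = 7351 multiplications

Standard: 125000 multiplications (50^3). Strassen: 117649 multiplications (7^6, after padding to 64x64). Strassen reduces 8 recursive multiplications to 7 at each level.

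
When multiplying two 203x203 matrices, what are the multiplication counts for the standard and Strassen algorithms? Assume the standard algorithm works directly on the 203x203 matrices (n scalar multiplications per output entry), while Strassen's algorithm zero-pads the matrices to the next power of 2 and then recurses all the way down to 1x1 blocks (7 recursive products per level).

Matrix multiplication for 203x203 matrices:

Strassen's algorithm requires power-of-2 dimensions. Pad 203x203 to 256x256 (next power of 2).

Standard algorithm: 203^3 = 8365427 multiplications
Strassen's algorithm: 7^(log2(256)) = 7^8 = 5764801 multiplications
Savings: 8365427 - 5764801 = 2600626 multiplications

Standard: 8365427 multiplications (203^3). Strassen: 5764801 multiplications (7^8, after padding to 256x256). Strassen reduces 8 recursive multiplications to 7 at each level.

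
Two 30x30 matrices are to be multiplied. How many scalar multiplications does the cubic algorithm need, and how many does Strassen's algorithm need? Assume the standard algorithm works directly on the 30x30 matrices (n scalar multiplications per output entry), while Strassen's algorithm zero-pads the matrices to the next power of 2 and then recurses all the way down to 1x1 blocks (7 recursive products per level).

Matrix multiplication for 30x30 matrices:

Strassen's algorithm requires power-of-2 dimensions. Pad 30x30 to 32x32 (next power of 2).

Standard algorithm: 30^3 = 27000 multiplications
Strassen's algorithm: 7^(log2(32)) = 7^5 = 16807 multiplications
Savings: 27000 - 16807 = 10193 multiplications

Standard: 27000 multiplications (30^3). Strassen: 16807 multiplications (7^5, after padding to 32x32). Strassen reduces 8 recursive multiplications to 7 at each level.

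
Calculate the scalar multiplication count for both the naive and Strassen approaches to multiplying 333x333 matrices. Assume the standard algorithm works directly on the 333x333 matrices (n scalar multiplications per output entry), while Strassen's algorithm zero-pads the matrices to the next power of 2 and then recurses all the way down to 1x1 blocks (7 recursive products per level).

Matrix multiplication for 333x333 matrices:

Strassen's algorithm requires power-of-2 dimensions. Pad 333x333 to 512x512 (next power of 2).

Standard algorithm: 333^3 = 36926037 multiplications
Strassen's algorithm: 7^(log2(512)) = 7^9 = 40353607 multiplications
Difference: 36926037 - 40353607 = -3427570 (Strassen uses MORE here due to padding overhead — for small or just-over-power-of-2 n, padding can outweigh the per-level savings)

Standard: 36926037 multiplications (333^3). Strassen: 40353607 multiplications (7^9, after padding to 512x512). Strassen reduces 8 recursive multiplications to 7 at each level.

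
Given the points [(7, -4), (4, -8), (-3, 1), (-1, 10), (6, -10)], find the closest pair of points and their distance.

Computing all pairwise distances among 5 points:

d((7, -4), (4, -8)) = 5.0
d((7, -4), (-3, 1)) = 11.1803
d((7, -4), (-1, 10)) = 16.1245
d((7, -4), (6, -10)) = 6.0828
d((4, -8), (-3, 1)) = 11.4018
d((4, -8), (-1, 10)) = 18.6815
d((4, -8), (6, -10)) = 2.8284 <-- minimum
d((-3, 1), (-1, 10)) = 9.2195
d((-3, 1), (6, -10)) = 14.2127
d((-1, 10), (6, -10)) = 21.1896

Closest pair: (4, -8) and (6, -10) with distance 2.8284

The closest pair is (4, -8) and (6, -10) with Euclidean distance 2.8284. For 5 points, brute-force pairwise comparison is shown above. For large n, the divide-and-conquer algorithm (sort by x, recurse on halves, check the dividing strip) achieves O(n log n).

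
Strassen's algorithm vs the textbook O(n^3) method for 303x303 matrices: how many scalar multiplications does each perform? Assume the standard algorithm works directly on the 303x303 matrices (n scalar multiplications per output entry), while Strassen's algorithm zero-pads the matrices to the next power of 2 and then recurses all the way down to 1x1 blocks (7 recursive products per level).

Matrix multiplication for 303x303 matrices:

Strassen's algorithm requires power-of-2 dimensions. Pad 303x303 to 512x512 (next power of 2).

Standard algorithm: 303^3 = 27818127 multiplications
Strassen's algorithm: 7^(log2(512)) = 7^9 = 40353607 multiplications
Difference: 27818127 - 40353607 = -12535480 (Strassen uses MORE here due to padding overhead — for small or just-over-power-of-2 n, padding can outweigh the per-level savings)

Standard: 27818127 multiplications (303^3). Strassen: 40353607 multiplications (7^9, after padding to 512x512). Strassen reduces 8 recursive multiplications to 7 at each level.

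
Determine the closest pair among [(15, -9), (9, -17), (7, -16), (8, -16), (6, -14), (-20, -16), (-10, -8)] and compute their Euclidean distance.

Computing all pairwise distances among 7 points:

d((15, -9), (9, -17)) = 10.0
d((15, -9), (7, -16)) = 10.6301
d((15, -9), (8, -16)) = 9.8995
d((15, -9), (6, -14)) = 10.2956
d((15, -9), (-20, -16)) = 35.6931
d((15, -9), (-10, -8)) = 25.02
d((9, -17), (7, -16)) = 2.2361
d((9, -17), (8, -16)) = 1.4142
d((9, -17), (6, -14)) = 4.2426
d((9, -17), (-20, -16)) = 29.0172
d((9, -17), (-10, -8)) = 21.0238
d((7, -16), (8, -16)) = 1.0 <-- minimum
d((7, -16), (6, -14)) = 2.2361
d((7, -16), (-20, -16)) = 27.0
d((7, -16), (-10, -8)) = 18.7883
d((8, -16), (6, -14)) = 2.8284
d((8, -16), (-20, -16)) = 28.0
d((8, -16), (-10, -8)) = 19.6977
d((6, -14), (-20, -16)) = 26.0768
d((6, -14), (-10, -8)) = 17.088
d((-20, -16), (-10, -8)) = 12.8062

Closest pair: (7, -16) and (8, -16) with distance 1.0

The closest pair is (7, -16) and (8, -16) with Euclidean distance 1.0. For 7 points, brute-force pairwise comparison is shown above. For large n, the divide-and-conquer algorithm (sort by x, recurse on halves, check the dividing strip) achieves O(n log n).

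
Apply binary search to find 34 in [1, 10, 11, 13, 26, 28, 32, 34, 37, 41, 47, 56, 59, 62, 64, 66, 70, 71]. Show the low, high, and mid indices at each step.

Binary search for 34 in [1, 10, 11, 13, 26, 28, 32, 34, 37, 41, 47, 56, 59, 62, 64, 66, 70, 71]:

lo=0, hi=17, mid=8, arr[mid]=37 -> 37 > 34, search left half
lo=0, hi=7, mid=3, arr[mid]=13 -> 13 < 34, search right half
lo=4, hi=7, mid=5, arr[mid]=28 -> 28 < 34, search right half
lo=6, hi=7, mid=6, arr[mid]=32 -> 32 < 34, search right half
lo=7, hi=7, mid=7, arr[mid]=34 -> Found target at index 7!

Binary search finds 34 at index 7 after 5 comparisons. The search repeatedly halves the search space by comparing with the middle element.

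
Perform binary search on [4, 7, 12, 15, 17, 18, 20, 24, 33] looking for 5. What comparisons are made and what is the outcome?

Binary search for 5 in [4, 7, 12, 15, 17, 18, 20, 24, 33]:

lo=0, hi=8, mid=4, arr[mid]=17 -> 17 > 5, search left half
lo=0, hi=3, mid=1, arr[mid]=7 -> 7 > 5, search left half
lo=0, hi=0, mid=0, arr[mid]=4 -> 4 < 5, search right half
lo=1 > hi=0, target 5 not found

Binary search determines that 5 is not in the array after 3 comparisons. The search space was exhausted without finding the target.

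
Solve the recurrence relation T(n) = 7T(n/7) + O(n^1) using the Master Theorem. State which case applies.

Master Theorem for T(n) = 7T(n/7) + O(n^1):

a = 7, b = 7, c = 1
log_b(a) = log_7(7) = 1.0000

Case 2: c = 1 = log_7(7) = 1.0000
T(n) = O(n^1 log n) = O(n log n)

For T(n) = 7T(n/7) + O(n^1): log_7(7) = 1.0000. This is Case 2 of the Master Theorem (c = log_b(a), equal work at all levels), giving O(n log n).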